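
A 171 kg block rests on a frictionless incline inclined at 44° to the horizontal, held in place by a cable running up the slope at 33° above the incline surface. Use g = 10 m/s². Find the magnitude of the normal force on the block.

Take axes along and perpendicular to the incline. Weight components: W sin 44° = 1188 N down-slope, W cos 44° = 1230 N into the surface.
Along incline: T cos 33° = W sin 44° → T = 1416 N.
Perpendicular: N = W cos 44° − T sin 33° = 458.7 N.

N ≈ 459 N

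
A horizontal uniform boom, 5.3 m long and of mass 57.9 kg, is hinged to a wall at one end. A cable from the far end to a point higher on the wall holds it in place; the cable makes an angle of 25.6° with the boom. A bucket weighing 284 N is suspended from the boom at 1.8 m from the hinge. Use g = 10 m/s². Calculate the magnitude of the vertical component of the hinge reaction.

|H_y| ≈ 477 N

Take torques about the hinge: T sin 25.6° · 5.3 = 57.9×10×2.65 + 284×1.8 = 2045.5 N·m.
So T = 2045.5 / (0.4321 × 5.3) = 893.23 N.
ΣF_y = 0: H_y = (57.9×10 + 284) − T sin 25.6° = 863 − 385.95 = 477.05 N.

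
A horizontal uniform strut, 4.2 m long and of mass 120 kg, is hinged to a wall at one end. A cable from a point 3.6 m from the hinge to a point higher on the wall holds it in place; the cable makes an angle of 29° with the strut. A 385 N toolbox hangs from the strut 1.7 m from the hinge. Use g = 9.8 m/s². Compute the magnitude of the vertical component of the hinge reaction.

|H_y| ≈ 693 N

Take torques about the hinge: T sin 29° · 3.6 = 120×9.8×2.1 + 385×1.7 = 3124.1 N·m.
So T = 3124.1 / (0.4848 × 3.6) = 1790 N.
ΣF_y = 0: H_y = (120×9.8 + 385) − T sin 29° = 1561 − 867.81 = 693.19 N.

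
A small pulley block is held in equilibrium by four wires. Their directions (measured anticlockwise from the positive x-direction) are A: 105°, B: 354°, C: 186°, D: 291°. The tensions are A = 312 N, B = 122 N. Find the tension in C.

T_C ≈ 146 N

Resolve: ΣF_x = 312 cos 105° + 122 cos 354° + T_C cos 186° + T_D cos 291° = 0.
        ΣF_y = 312 sin 105° + 122 sin 354° + T_C sin 186° + T_D sin 291° = 0.
The known terms sum to (40.58, 288.6) N, so -0.9945 T_C + 0.3584 T_D = -40.58 and -0.1045 T_C − 0.9336 T_D = -288.6.
Solving simultaneously: T_C = 146.3 N, T_D = 292.8 N.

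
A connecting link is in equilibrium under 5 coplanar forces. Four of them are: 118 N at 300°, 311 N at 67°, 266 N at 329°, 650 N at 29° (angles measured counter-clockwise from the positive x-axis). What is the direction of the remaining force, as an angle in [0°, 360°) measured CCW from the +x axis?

θ ≈ 200°

Sum the known components: ΣF_x = 977 N, ΣF_y = 362.2 N.
For equilibrium the remaining force must supply (−ΣF_x, −ΣF_y) = (-977, -362.2) N.
Magnitude = √((-977)² + (-362.2)²) = 1042 N; direction = atan2(-362.2, -977) = 200.3°.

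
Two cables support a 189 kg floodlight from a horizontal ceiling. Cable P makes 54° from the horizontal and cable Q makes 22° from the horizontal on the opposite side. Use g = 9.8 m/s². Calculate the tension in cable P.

Weight W = 189 × 9.8 = 1852 N acts straight down.
Horizontal: T_P cos 54° = T_Q cos 22°  →  T_Q = 0.6339 T_P.
Vertical: T_P sin 54° + T_Q sin 22° = 1852.
Substituting the horizontal relation into the vertical equation gives 1.046 T_P = 1852, so T_P = 1770 N.

T_P ≈ 1770 N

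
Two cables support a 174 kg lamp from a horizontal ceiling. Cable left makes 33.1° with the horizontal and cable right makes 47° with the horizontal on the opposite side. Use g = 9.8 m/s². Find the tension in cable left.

Weight W = 174 × 9.8 = 1705 N acts straight down.
Horizontal: T_left cos 33.1° = T_right cos 47°  →  T_right = 1.228 T_left.
Vertical: T_left sin 33.1° + T_right sin 47° = 1705.
Substituting the horizontal relation into the vertical equation gives 1.444 T_left = 1705, so T_left = 1181 N.

T_left ≈ 1180 N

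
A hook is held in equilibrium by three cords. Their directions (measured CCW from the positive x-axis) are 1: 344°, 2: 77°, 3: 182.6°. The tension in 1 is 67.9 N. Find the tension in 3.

T_3 ≈ 70.4 N

Resolve: ΣF_x = 67.9 cos 344° + T_2 cos 77° + T_3 cos 182.6° = 0.
        ΣF_y = 67.9 sin 344° + T_2 sin 77° + T_3 sin 182.6° = 0.
The known terms sum to (65.27, -18.72) N, so 0.2250 T_2 − 0.9990 T_3 = -65.27 and 0.9744 T_2 − 0.0454 T_3 = 18.72.
Solving simultaneously: T_2 = 22.49 N, T_3 = 70.40 N.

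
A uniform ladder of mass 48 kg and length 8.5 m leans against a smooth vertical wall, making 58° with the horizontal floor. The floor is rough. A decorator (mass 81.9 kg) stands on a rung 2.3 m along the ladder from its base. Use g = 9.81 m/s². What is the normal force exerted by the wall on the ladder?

N_wall ≈ 283 N

Torques about the foot: N_wall · 8.5 sin 58° = 48×9.81×4.25 cos 58° + 81.9×9.81×2.3 cos 58° → N_wall = 282.97 N.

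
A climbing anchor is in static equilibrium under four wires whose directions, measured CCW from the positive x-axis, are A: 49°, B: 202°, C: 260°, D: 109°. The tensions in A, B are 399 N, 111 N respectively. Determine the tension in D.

T_D ≈ 230 N

Resolve: ΣF_x = 399 cos 49° + 111 cos 202° + T_C cos 260° + T_D cos 109° = 0.
        ΣF_y = 399 sin 49° + 111 sin 202° + T_C sin 260° + T_D sin 109° = 0.
The known terms sum to (158.9, 259.5) N, so -0.1736 T_C − 0.3256 T_D = -158.9 and -0.9848 T_C + 0.9455 T_D = -259.5.
Solving simultaneously: T_C = 484.1 N, T_D = 229.7 N.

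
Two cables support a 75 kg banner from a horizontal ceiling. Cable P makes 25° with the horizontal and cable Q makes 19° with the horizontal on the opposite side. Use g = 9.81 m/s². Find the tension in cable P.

T_P ≈ 1000 N

Weight W = 75 × 9.81 = 735.8 N acts straight down.
Horizontal: T_P cos 25° = T_Q cos 19°  →  T_Q = 0.9585 T_P.
Vertical: T_P sin 25° + T_Q sin 19° = 735.8.
Substituting the horizontal relation into the vertical equation gives 0.7347 T_P = 735.8, so T_P = 1001 N.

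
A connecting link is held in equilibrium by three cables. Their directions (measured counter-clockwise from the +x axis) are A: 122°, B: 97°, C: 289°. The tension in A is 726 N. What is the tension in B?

T_B ≈ 785 N

Resolve: ΣF_x = 726 cos 122° + T_B cos 97° + T_C cos 289° = 0.
        ΣF_y = 726 sin 122° + T_B sin 97° + T_C sin 289° = 0.
The known terms sum to (-384.7, 615.7) N, so -0.1219 T_B + 0.3256 T_C = 384.7 and 0.9925 T_B − 0.9455 T_C = -615.7.
Solving simultaneously: T_B = 785.5 N, T_C = 1476 N.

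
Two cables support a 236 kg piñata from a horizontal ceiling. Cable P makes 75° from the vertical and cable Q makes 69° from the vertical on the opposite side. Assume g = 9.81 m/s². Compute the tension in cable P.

T_P ≈ 3680 N

Angles from the horizontal: cable P is 90° − 75° = 15°, cable Q is 90° − 69° = 21°.
Weight W = 236 × 9.81 = 2315 N acts straight down.
Horizontal: T_P cos 15° = T_Q cos 21°  →  T_Q = 1.035 T_P.
Vertical: T_P sin 15° + T_Q sin 21° = 2315.
Substituting the horizontal relation into the vertical equation gives 0.6296 T_P = 2315, so T_P = 3677 N.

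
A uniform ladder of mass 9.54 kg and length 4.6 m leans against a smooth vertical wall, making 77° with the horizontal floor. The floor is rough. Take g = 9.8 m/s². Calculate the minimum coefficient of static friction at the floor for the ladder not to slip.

μ_min ≈ 0.115

ΣF_y = 0: N_floor = 9.54×9.8 = 93.492 N.
Torques about the foot: N_wall · 4.6 sin 77° = 9.54×9.8×2.3 cos 77° → N_wall = 10.792 N.
ΣF_x = 0: f_floor = N_wall = 10.792 N.
μ_min = f_floor / N_floor = 10.792 / 93.492 = 0.1154.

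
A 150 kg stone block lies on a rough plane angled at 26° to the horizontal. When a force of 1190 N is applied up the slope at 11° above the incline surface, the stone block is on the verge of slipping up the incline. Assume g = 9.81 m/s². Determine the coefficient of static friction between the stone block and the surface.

On the verge of sliding up the incline, friction is at its maximum μN and acts down the slope.
Perpendicular to incline: N = W cos 26° − P sin 11° = 1323 − 227.1 = 1096 N.
Along incline: P cos 11° − μN = W sin 26° → μ = −(W sin 26° − P cos 11°) / N = 0.4775.

μ ≈ 0.477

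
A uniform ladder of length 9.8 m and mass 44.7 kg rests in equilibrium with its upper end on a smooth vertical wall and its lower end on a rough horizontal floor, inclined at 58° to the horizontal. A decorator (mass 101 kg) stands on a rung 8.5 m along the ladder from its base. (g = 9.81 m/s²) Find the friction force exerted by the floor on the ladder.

Torques about the foot: N_wall · 9.8 sin 58° = 44.7×9.81×4.9 cos 58° + 101×9.81×8.5 cos 58° → N_wall = 674 N.
ΣF_x = 0: f_floor = N_wall = 674 N.

f ≈ 674 N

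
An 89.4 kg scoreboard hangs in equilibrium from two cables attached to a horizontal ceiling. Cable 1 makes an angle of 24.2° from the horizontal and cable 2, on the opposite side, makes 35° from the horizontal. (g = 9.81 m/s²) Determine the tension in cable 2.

Weight W = 89.4 × 9.81 = 877 N acts straight down.
Horizontal: T_1 cos 24.2° = T_2 cos 35°  →  T_1 = 0.8981 T_2.
Vertical: T_1 sin 24.2° + T_2 sin 35° = 877.
Substituting the horizontal relation into the vertical equation gives 0.9417 T_2 = 877, so T_2 = 931.3 N.

T_2 ≈ 931 N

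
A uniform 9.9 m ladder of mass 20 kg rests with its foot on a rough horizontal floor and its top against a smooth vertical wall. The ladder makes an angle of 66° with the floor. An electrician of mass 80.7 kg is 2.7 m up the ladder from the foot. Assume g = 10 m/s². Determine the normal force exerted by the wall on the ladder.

Torques about the foot: N_wall · 9.9 sin 66° = 20×10×4.95 cos 66° + 80.7×10×2.7 cos 66° → N_wall = 142.51 N.

N_wall ≈ 143 N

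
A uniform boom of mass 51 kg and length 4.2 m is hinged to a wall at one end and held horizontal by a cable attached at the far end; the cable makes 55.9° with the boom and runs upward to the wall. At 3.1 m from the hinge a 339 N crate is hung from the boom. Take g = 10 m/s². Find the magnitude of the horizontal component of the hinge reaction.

Take torques about the hinge: T sin 55.9° · 4.2 = 51×10×2.1 + 339×3.1 = 2121.9 N·m.
So T = 2121.9 / (0.8281 × 4.2) = 610.12 N.
ΣF_x = 0: H_x = T cos 55.9° = 342.06 N.

H_x ≈ 342 N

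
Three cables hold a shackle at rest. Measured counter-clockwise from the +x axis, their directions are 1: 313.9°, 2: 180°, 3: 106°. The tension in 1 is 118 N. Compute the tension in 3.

T_3 ≈ 88.5 N

Resolve: ΣF_x = 118 cos 313.9° + T_2 cos 180° + T_3 cos 106° = 0.
        ΣF_y = 118 sin 313.9° + T_2 sin 180° + T_3 sin 106° = 0.
The known terms sum to (81.82, -85.03) N, so -1.0000 T_2 − 0.2756 T_3 = -81.82 and 0.0000 T_2 + 0.9613 T_3 = 85.03.
Solving simultaneously: T_2 = 57.44 N, T_3 = 88.45 N.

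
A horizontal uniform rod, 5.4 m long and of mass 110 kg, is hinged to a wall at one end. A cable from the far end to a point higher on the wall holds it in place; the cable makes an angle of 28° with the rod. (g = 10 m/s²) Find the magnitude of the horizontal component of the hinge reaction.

Take torques about the hinge: T sin 28° · 5.4 = 110×10×2.7 = 2970 N·m.
So T = 2970 / (0.4695 × 5.4) = 1171.5 N.
ΣF_x = 0: H_x = T cos 28° = 1034.4 N.

H_x ≈ 1030 N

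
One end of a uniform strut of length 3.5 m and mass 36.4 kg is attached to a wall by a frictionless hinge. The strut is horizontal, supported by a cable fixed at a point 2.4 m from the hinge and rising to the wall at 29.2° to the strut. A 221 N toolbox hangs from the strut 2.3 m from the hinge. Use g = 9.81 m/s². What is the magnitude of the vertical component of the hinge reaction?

Take torques about the hinge: T sin 29.2° · 2.4 = 36.4×9.81×1.75 + 221×2.3 = 1133.2 N·m.
So T = 1133.2 / (0.4879 × 2.4) = 967.83 N.
ΣF_y = 0: H_y = (36.4×9.81 + 221) − T sin 29.2° = 578.08 − 472.17 = 105.92 N.

|H_y| ≈ 106 N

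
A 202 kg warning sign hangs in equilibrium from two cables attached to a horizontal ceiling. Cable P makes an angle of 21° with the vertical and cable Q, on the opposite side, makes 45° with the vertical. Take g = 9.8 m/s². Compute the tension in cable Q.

T_Q ≈ 777 N

Angles from the horizontal: cable P is 90° − 21° = 69°, cable Q is 90° − 45° = 45°.
Weight W = 202 × 9.8 = 1980 N acts straight down.
Horizontal: T_P cos 69° = T_Q cos 45°  →  T_P = 1.973 T_Q.
Vertical: T_P sin 69° + T_Q sin 45° = 1980.
Substituting the horizontal relation into the vertical equation gives 2.549 T_Q = 1980, so T_Q = 776.6 N.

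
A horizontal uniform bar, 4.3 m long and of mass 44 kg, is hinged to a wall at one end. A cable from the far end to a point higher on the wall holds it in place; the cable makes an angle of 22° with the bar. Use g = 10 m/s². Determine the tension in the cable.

T ≈ 587 N

Take torques about the hinge: T sin 22° · 4.3 = 44×10×2.15 = 946 N·m.
So T = 946 / (0.3746 × 4.3) = 587.28 N.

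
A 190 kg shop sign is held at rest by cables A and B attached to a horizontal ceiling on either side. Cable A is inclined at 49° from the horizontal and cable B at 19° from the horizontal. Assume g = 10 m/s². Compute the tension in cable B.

Weight W = 190 × 10 = 1900 N acts straight down.
Horizontal: T_A cos 49° = T_B cos 19°  →  T_A = 1.441 T_B.
Vertical: T_A sin 49° + T_B sin 19° = 1900.
Substituting the horizontal relation into the vertical equation gives 1.413 T_B = 1900, so T_B = 1344 N.

T_B ≈ 1340 N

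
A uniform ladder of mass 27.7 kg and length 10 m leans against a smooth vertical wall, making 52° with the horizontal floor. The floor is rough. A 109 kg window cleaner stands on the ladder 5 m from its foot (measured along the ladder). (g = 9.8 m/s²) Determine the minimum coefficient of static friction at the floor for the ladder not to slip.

ΣF_y = 0: N_floor = 27.7×9.8 + 109×9.8 = 1339.7 N.
Torques about the foot: N_wall · 10 sin 52° = 27.7×9.8×5 cos 52° + 109×9.8×5 cos 52° → N_wall = 523.33 N.
ΣF_x = 0: f_floor = N_wall = 523.33 N.
μ_min = f_floor / N_floor = 523.33 / 1339.7 = 0.3906.

μ_min ≈ 0.391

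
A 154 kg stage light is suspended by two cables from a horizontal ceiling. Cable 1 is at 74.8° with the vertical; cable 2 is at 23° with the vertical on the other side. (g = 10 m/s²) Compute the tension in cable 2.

Angles from the horizontal: cable 1 is 90° − 74.8° = 15.2°, cable 2 is 90° − 23° = 67°.
Weight W = 154 × 10 = 1540 N acts straight down.
Horizontal: T_1 cos 15.2° = T_2 cos 67°  →  T_1 = 0.4049 T_2.
Vertical: T_1 sin 15.2° + T_2 sin 67° = 1540.
Substituting the horizontal relation into the vertical equation gives 1.027 T_2 = 1540, so T_2 = 1500 N.

T_2 ≈ 1500 N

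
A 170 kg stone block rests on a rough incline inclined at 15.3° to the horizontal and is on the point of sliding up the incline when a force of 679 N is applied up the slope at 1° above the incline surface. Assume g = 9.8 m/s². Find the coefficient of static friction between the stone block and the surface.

μ ≈ 0.150

On the verge of sliding up the incline, friction is at its maximum μN and acts down the slope.
Perpendicular to incline: N = W cos 15.3° − P sin 1° = 1607 − 11.85 = 1595 N.
Along incline: P cos 1° − μN = W sin 15.3° → μ = −(W sin 15.3° − P cos 1°) / N = 0.15.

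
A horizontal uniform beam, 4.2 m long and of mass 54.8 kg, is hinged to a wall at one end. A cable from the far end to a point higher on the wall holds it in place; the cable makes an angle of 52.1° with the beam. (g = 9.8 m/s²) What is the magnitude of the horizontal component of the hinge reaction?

H_x ≈ 209 N

Take torques about the hinge: T sin 52.1° · 4.2 = 54.8×9.8×2.1 = 1127.8 N·m.
So T = 1127.8 / (0.7891 × 4.2) = 340.29 N.
ΣF_x = 0: H_x = T cos 52.1° = 209.04 N.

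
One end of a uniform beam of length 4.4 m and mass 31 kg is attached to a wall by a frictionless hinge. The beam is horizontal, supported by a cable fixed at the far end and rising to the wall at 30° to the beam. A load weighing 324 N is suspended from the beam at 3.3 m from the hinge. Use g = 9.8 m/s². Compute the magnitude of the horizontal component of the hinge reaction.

Take torques about the hinge: T sin 30° · 4.4 = 31×9.8×2.2 + 324×3.3 = 1737.6 N·m.
So T = 1737.6 / (0.5000 × 4.4) = 789.8 N.
ΣF_x = 0: H_x = T cos 30° = 683.99 N.

H_x ≈ 684 N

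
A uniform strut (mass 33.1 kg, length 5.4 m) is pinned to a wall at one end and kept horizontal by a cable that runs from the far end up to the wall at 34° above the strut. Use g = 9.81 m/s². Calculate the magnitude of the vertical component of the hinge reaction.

Take torques about the hinge: T sin 34° · 5.4 = 33.1×9.81×2.7 = 876.72 N·m.
So T = 876.72 / (0.5592 × 5.4) = 290.34 N.
ΣF_y = 0: H_y = (33.1×9.81) − T sin 34° = 324.71 − 162.36 = 162.36 N.

|H_y| ≈ 162 N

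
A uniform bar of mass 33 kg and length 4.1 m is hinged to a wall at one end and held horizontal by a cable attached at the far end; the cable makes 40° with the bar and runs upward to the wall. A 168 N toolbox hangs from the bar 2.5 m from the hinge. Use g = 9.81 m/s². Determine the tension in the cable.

T ≈ 411 N

Take torques about the hinge: T sin 40° · 4.1 = 33×9.81×2.05 + 168×2.5 = 1083.6 N·m.
So T = 1083.6 / (0.6428 × 4.1) = 411.18 N.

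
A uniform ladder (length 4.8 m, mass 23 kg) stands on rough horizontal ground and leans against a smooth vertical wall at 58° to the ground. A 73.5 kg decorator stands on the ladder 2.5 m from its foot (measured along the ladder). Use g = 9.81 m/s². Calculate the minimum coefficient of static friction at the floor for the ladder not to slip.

μ_min ≈ 0.322

ΣF_y = 0: N_floor = 23×9.81 + 73.5×9.81 = 946.67 N.
Torques about the foot: N_wall · 4.8 sin 58° = 23×9.81×2.4 cos 58° + 73.5×9.81×2.5 cos 58° → N_wall = 305.16 N.
ΣF_x = 0: f_floor = N_wall = 305.16 N.
μ_min = f_floor / N_floor = 305.16 / 946.67 = 0.3224.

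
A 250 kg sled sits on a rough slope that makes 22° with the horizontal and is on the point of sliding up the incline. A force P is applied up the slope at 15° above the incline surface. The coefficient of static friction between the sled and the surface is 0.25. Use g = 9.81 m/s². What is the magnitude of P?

On the verge of sliding up the incline, friction equals μN and acts down the slope.
Perpendicular: N + P sin 15° = W cos 22° = 2274 N.
Along incline: P cos 15° = W sin 22° + μN  with W sin 22° = 918.7 N.
Solving the pair for P and N: P = 1443 N, N = 1900 N (and f = μN = 475.1 N).

P ≈ 1440 N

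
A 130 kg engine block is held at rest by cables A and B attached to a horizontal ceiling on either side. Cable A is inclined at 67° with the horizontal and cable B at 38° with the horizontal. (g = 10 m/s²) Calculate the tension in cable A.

T_A ≈ 1060 N

Weight W = 130 × 10 = 1300 N acts straight down.
Horizontal: T_A cos 67° = T_B cos 38°  →  T_B = 0.4958 T_A.
Vertical: T_A sin 67° + T_B sin 38° = 1300.
Substituting the horizontal relation into the vertical equation gives 1.226 T_A = 1300, so T_A = 1061 N.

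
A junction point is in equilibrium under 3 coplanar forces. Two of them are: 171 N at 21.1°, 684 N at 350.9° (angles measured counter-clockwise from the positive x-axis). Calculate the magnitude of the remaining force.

F ≈ 836 N

Sum the known components: ΣF_x = 834.9 N, ΣF_y = -46.62 N.
For equilibrium the remaining force must supply (−ΣF_x, −ΣF_y) = (-834.9, 46.62) N.
Magnitude = √((-834.9)² + (46.62)²) = 836.2 N; direction = atan2(46.62, -834.9) = 176.8°.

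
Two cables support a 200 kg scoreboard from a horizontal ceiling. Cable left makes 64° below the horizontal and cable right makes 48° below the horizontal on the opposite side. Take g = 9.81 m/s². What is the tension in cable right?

Weight W = 200 × 9.81 = 1962 N acts straight down.
Horizontal: T_left cos 64° = T_right cos 48°  →  T_left = 1.526 T_right.
Vertical: T_left sin 64° + T_right sin 48° = 1962.
Substituting the horizontal relation into the vertical equation gives 2.115 T_right = 1962, so T_right = 927.6 N.

T_right ≈ 928 N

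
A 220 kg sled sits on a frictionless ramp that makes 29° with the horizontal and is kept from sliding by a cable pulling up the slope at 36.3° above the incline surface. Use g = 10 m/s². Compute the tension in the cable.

T ≈ 1320 N

Take axes along and perpendicular to the incline. Weight components: W sin 29° = 1067 N down-slope, W cos 29° = 1924 N into the surface.
Along incline: T cos 36.3° = W sin 29° → T = 1323 N.
Perpendicular: N = W cos 29° − T sin 36.3° = 1141 N.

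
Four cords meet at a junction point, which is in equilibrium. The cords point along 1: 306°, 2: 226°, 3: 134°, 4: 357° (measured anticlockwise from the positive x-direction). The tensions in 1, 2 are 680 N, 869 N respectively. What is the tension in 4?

Resolve: ΣF_x = 680 cos 306° + 869 cos 226° + T_3 cos 134° + T_4 cos 357° = 0.
        ΣF_y = 680 sin 306° + 869 sin 226° + T_3 sin 134° + T_4 sin 357° = 0.
The known terms sum to (-204, -1175) N, so -0.6947 T_3 + 0.9986 T_4 = 204 and 0.7193 T_3 − 0.0523 T_4 = 1175.
Solving simultaneously: T_3 = 1737 N, T_4 = 1412 N.

T_4 ≈ 1410 N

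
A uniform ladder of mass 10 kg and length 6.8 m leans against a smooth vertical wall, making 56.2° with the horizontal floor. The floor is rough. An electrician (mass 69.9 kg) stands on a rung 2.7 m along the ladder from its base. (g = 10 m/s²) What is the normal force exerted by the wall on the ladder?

N_wall ≈ 219 N

Torques about the foot: N_wall · 6.8 sin 56.2° = 10×10×3.4 cos 56.2° + 69.9×10×2.7 cos 56.2° → N_wall = 219.27 N.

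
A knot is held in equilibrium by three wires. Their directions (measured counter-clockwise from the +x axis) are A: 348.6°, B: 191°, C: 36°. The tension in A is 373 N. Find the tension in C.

T_C ≈ 336 N

Resolve: ΣF_x = 373 cos 348.6° + T_B cos 191° + T_C cos 36° = 0.
        ΣF_y = 373 sin 348.6° + T_B sin 191° + T_C sin 36° = 0.
The known terms sum to (365.6, -73.73) N, so -0.9816 T_B + 0.8090 T_C = -365.6 and -0.1908 T_B + 0.5878 T_C = 73.73.
Solving simultaneously: T_B = 649.7 N, T_C = 336.3 N.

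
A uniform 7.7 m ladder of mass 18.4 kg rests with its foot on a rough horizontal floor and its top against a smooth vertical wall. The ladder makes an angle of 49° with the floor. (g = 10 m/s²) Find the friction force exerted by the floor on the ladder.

Torques about the foot: N_wall · 7.7 sin 49° = 18.4×10×3.85 cos 49° → N_wall = 79.974 N.
ΣF_x = 0: f_floor = N_wall = 79.974 N.

f ≈ 80 N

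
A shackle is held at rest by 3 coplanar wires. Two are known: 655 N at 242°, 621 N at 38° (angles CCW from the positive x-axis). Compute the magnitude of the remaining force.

Sum the known components: ΣF_x = 181.9 N, ΣF_y = -196 N.
For equilibrium the remaining force must supply (−ΣF_x, −ΣF_y) = (-181.9, 196) N.
Magnitude = √((-181.9)² + (196)²) = 267.4 N; direction = atan2(196, -181.9) = 132.9°.

F ≈ 267 N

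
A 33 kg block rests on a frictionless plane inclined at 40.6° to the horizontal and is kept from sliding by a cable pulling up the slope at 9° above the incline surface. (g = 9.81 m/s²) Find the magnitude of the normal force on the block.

N ≈ 212 N

Take axes along and perpendicular to the incline. Weight components: W sin 40.6° = 210.7 N down-slope, W cos 40.6° = 245.8 N into the surface.
Along incline: T cos 9° = W sin 40.6° → T = 213.3 N.
Perpendicular: N = W cos 40.6° − T sin 9° = 212.4 N.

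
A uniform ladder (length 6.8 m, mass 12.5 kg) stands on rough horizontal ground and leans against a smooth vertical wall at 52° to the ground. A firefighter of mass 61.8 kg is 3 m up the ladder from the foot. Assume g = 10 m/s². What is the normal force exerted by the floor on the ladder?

ΣF_y = 0: N_floor = 12.5×10 + 61.8×10 = 743 N.

N_floor ≈ 743 N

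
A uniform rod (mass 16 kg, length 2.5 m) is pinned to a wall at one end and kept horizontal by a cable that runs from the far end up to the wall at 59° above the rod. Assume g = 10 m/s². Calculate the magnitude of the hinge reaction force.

|H| ≈ 93.3 N

Take torques about the hinge: T sin 59° · 2.5 = 16×10×1.25 = 200 N·m.
So T = 200 / (0.8572 × 2.5) = 93.331 N.
ΣF_x = 0: H_x = T cos 59° = 48.069 N.
ΣF_y = 0: H_y = (16×10) − T sin 59° = 160 − 80 = 80 N.
|H| = √(H_x² + H_y²) = √((48.069)² + (80)²) = 93.331 N.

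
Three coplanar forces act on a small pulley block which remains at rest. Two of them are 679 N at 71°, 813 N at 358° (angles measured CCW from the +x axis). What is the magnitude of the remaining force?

F ≈ 1200 N

Sum the known components: ΣF_x = 1034 N, ΣF_y = 613.6 N.
For equilibrium the remaining force must supply (−ΣF_x, −ΣF_y) = (-1034, -613.6) N.
Magnitude = √((-1034)² + (-613.6)²) = 1202 N; direction = atan2(-613.6, -1034) = 210.7°.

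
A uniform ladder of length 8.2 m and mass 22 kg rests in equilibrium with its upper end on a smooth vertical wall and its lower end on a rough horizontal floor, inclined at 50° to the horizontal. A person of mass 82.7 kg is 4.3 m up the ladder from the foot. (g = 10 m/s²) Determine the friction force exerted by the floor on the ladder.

f ≈ 456 N

Torques about the foot: N_wall · 8.2 sin 50° = 22×10×4.1 cos 50° + 82.7×10×4.3 cos 50° → N_wall = 456.19 N.
ΣF_x = 0: f_floor = N_wall = 456.19 N.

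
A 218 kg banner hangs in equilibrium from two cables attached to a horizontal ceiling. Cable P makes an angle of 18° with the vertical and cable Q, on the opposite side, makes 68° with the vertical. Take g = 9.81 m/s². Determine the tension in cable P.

T_P ≈ 1990 N

Angles from the horizontal: cable P is 90° − 18° = 72°, cable Q is 90° − 68° = 22°.
Weight W = 218 × 9.81 = 2139 N acts straight down.
Horizontal: T_P cos 72° = T_Q cos 22°  →  T_Q = 0.3333 T_P.
Vertical: T_P sin 72° + T_Q sin 22° = 2139.
Substituting the horizontal relation into the vertical equation gives 1.076 T_P = 2139, so T_P = 1988 N.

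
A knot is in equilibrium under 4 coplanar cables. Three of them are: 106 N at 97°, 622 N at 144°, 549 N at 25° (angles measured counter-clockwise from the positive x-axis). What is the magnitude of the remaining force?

Sum the known components: ΣF_x = -18.56 N, ΣF_y = 702.8 N.
For equilibrium the remaining force must supply (−ΣF_x, −ΣF_y) = (18.56, -702.8) N.
Magnitude = √((18.56)² + (-702.8)²) = 703.1 N; direction = atan2(-702.8, 18.56) = 271.5°.

F ≈ 703 N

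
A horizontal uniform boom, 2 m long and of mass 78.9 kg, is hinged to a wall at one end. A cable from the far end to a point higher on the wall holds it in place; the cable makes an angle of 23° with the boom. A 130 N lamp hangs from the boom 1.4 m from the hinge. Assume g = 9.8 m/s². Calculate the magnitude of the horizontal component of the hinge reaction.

H_x ≈ 1130 N

Take torques about the hinge: T sin 23° · 2 = 78.9×9.8×1 + 130×1.4 = 955.22 N·m.
So T = 955.22 / (0.3907 × 2) = 1222.3 N.
ΣF_x = 0: H_x = T cos 23° = 1125.2 N.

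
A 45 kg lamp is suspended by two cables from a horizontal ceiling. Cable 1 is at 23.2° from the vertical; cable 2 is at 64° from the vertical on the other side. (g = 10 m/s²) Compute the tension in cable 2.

Angles from the horizontal: cable 1 is 90° − 23.2° = 66.8°, cable 2 is 90° − 64° = 26°.
Weight W = 45 × 10 = 450 N acts straight down.
Horizontal: T_1 cos 66.8° = T_2 cos 26°  →  T_1 = 2.282 T_2.
Vertical: T_1 sin 66.8° + T_2 sin 26° = 450.
Substituting the horizontal relation into the vertical equation gives 2.535 T_2 = 450, so T_2 = 177.5 N.

T_2 ≈ 177 N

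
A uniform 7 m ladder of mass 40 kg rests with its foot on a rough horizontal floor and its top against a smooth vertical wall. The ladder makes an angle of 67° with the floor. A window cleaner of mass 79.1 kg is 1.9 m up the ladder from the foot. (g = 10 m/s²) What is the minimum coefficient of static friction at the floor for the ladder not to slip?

μ_min ≈ 0.148

ΣF_y = 0: N_floor = 40×10 + 79.1×10 = 1191 N.
Torques about the foot: N_wall · 7 sin 67° = 40×10×3.5 cos 67° + 79.1×10×1.9 cos 67° → N_wall = 176.03 N.
ΣF_x = 0: f_floor = N_wall = 176.03 N.
μ_min = f_floor / N_floor = 176.03 / 1191 = 0.1478.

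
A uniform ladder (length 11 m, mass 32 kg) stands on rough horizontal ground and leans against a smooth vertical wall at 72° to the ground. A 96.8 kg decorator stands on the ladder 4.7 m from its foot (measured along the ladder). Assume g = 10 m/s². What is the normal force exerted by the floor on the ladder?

N_floor ≈ 1290 N

ΣF_y = 0: N_floor = 32×10 + 96.8×10 = 1288 N.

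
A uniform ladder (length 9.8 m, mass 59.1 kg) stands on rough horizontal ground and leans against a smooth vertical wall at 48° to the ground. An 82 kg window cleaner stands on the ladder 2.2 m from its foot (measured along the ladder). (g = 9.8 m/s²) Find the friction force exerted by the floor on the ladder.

Torques about the foot: N_wall · 9.8 sin 48° = 59.1×9.8×4.9 cos 48° + 82×9.8×2.2 cos 48° → N_wall = 423.18 N.
ΣF_x = 0: f_floor = N_wall = 423.18 N.

f ≈ 423 N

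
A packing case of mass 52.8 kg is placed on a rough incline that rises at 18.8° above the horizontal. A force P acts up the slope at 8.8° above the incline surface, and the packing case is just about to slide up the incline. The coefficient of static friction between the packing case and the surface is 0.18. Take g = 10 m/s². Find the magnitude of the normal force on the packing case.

N ≈ 461 N

On the verge of sliding up the incline, friction equals μN and acts down the slope.
Perpendicular: N + P sin 8.8° = W cos 18.8° = 499.8 N.
Along incline: P cos 8.8° = W sin 18.8° + μN  with W sin 18.8° = 170.2 N.
Solving the pair for P and N: P = 256.1 N, N = 460.7 N (and f = μN = 82.92 N).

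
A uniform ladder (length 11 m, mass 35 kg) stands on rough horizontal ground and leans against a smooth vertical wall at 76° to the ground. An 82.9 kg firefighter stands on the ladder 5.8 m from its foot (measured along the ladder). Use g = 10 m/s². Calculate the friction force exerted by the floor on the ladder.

Torques about the foot: N_wall · 11 sin 76° = 35×10×5.5 cos 76° + 82.9×10×5.8 cos 76° → N_wall = 152.62 N.
ΣF_x = 0: f_floor = N_wall = 152.62 N.

f ≈ 153 N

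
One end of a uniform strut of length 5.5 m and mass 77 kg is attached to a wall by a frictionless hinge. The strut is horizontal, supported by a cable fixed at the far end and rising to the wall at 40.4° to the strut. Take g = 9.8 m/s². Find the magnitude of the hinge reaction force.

Take torques about the hinge: T sin 40.4° · 5.5 = 77×9.8×2.75 = 2075.2 N·m.
So T = 2075.2 / (0.6481 × 5.5) = 582.15 N.
ΣF_x = 0: H_x = T cos 40.4° = 443.33 N.
ΣF_y = 0: H_y = (77×9.8) − T sin 40.4° = 754.6 − 377.3 = 377.3 N.
|H| = √(H_x² + H_y²) = √((443.33)² + (377.3)²) = 582.15 N.

|H| ≈ 582 N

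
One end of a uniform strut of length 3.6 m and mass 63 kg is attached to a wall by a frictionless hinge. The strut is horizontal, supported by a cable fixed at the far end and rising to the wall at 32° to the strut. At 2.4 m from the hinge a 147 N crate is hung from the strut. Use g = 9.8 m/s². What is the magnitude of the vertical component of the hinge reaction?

Take torques about the hinge: T sin 32° · 3.6 = 63×9.8×1.8 + 147×2.4 = 1464.1 N·m.
So T = 1464.1 / (0.5299 × 3.6) = 767.48 N.
ΣF_y = 0: H_y = (63×9.8 + 147) − T sin 32° = 764.4 − 406.7 = 357.7 N.

|H_y| ≈ 358 N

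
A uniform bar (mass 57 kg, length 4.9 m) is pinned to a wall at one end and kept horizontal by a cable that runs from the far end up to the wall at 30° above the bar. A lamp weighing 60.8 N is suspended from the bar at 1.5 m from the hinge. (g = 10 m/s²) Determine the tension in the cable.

Take torques about the hinge: T sin 30° · 4.9 = 57×10×2.45 + 60.8×1.5 = 1487.7 N·m.
So T = 1487.7 / (0.5000 × 4.9) = 607.22 N.

T ≈ 607 N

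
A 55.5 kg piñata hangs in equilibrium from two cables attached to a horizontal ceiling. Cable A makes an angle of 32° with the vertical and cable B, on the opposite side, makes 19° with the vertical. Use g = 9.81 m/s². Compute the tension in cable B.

T_B ≈ 371 N

Angles from the horizontal: cable A is 90° − 32° = 58°, cable B is 90° − 19° = 71°.
Weight W = 55.5 × 9.81 = 544.5 N acts straight down.
Horizontal: T_A cos 58° = T_B cos 71°  →  T_A = 0.6144 T_B.
Vertical: T_A sin 58° + T_B sin 71° = 544.5.
Substituting the horizontal relation into the vertical equation gives 1.467 T_B = 544.5, so T_B = 371.3 N.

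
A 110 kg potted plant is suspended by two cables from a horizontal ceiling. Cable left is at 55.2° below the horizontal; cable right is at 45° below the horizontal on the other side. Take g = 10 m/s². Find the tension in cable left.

T_left ≈ 790 N

Weight W = 110 × 10 = 1100 N acts straight down.
Horizontal: T_left cos 55.2° = T_right cos 45°  →  T_right = 0.8071 T_left.
Vertical: T_left sin 55.2° + T_right sin 45° = 1100.
Substituting the horizontal relation into the vertical equation gives 1.392 T_left = 1100, so T_left = 790.3 N.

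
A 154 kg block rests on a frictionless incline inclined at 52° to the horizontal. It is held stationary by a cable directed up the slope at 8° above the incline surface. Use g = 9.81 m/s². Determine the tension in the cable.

T ≈ 1200 N

Take axes along and perpendicular to the incline. Weight components: W sin 52° = 1190 N down-slope, W cos 52° = 930.1 N into the surface.
Along incline: T cos 8° = W sin 52° → T = 1202 N.
Perpendicular: N = W cos 52° − T sin 8° = 762.8 N.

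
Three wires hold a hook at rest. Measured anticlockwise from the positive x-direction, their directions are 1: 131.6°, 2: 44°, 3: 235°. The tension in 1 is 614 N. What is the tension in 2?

Resolve: ΣF_x = 614 cos 131.6° + T_2 cos 44° + T_3 cos 235° = 0.
        ΣF_y = 614 sin 131.6° + T_2 sin 44° + T_3 sin 235° = 0.
The known terms sum to (-407.7, 459.1) N, so 0.7193 T_2 − 0.5736 T_3 = 407.7 and 0.6947 T_2 − 0.8192 T_3 = -459.1.
Solving simultaneously: T_2 = 3130 N, T_3 = 3215 N.

T_2 ≈ 3130 N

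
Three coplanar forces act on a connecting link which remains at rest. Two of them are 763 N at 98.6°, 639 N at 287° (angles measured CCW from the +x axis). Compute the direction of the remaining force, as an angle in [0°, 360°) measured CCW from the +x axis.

θ ≈ 243°

Sum the known components: ΣF_x = 72.73 N, ΣF_y = 143.3 N.
For equilibrium the remaining force must supply (−ΣF_x, −ΣF_y) = (-72.73, -143.3) N.
Magnitude = √((-72.73)² + (-143.3)²) = 160.7 N; direction = atan2(-143.3, -72.73) = 243.1°.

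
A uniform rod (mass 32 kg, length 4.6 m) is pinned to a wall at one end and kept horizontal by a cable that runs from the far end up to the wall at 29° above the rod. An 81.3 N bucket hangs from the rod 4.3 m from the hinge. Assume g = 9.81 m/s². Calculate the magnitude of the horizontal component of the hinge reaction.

Take torques about the hinge: T sin 29° · 4.6 = 32×9.81×2.3 + 81.3×4.3 = 1071.6 N·m.
So T = 1071.6 / (0.4848 × 4.6) = 480.51 N.
ΣF_x = 0: H_x = T cos 29° = 420.27 N.

H_x ≈ 420 N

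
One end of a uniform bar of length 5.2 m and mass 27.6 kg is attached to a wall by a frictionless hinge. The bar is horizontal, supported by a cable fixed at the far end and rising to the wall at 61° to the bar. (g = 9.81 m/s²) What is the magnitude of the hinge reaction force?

|H| ≈ 155 N

Take torques about the hinge: T sin 61° · 5.2 = 27.6×9.81×2.6 = 703.97 N·m.
So T = 703.97 / (0.8746 × 5.2) = 154.78 N.
ΣF_x = 0: H_x = T cos 61° = 75.041 N.
ΣF_y = 0: H_y = (27.6×9.81) − T sin 61° = 270.76 − 135.38 = 135.38 N.
|H| = √(H_x² + H_y²) = √((75.041)² + (135.38)²) = 154.78 N.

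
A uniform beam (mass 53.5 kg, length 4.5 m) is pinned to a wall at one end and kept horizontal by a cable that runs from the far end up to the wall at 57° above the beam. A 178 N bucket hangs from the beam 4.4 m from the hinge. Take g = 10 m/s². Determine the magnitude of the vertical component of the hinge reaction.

|H_y| ≈ 271 N

Take torques about the hinge: T sin 57° · 4.5 = 53.5×10×2.25 + 178×4.4 = 1987 N·m.
So T = 1987 / (0.8387 × 4.5) = 526.48 N.
ΣF_y = 0: H_y = (53.5×10 + 178) − T sin 57° = 713 − 441.54 = 271.46 N.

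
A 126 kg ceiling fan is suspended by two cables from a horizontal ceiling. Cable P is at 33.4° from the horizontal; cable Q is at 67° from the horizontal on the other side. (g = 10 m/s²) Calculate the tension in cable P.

T_P ≈ 501 N

Weight W = 126 × 10 = 1260 N acts straight down.
Horizontal: T_P cos 33.4° = T_Q cos 67°  →  T_Q = 2.137 T_P.
Vertical: T_P sin 33.4° + T_Q sin 67° = 1260.
Substituting the horizontal relation into the vertical equation gives 2.517 T_P = 1260, so T_P = 500.5 N.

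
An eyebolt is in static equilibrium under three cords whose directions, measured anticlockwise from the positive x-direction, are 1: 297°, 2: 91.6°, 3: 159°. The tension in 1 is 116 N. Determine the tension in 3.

T_3 ≈ 53.9 N

Resolve: ΣF_x = 116 cos 297° + T_2 cos 91.6° + T_3 cos 159° = 0.
        ΣF_y = 116 sin 297° + T_2 sin 91.6° + T_3 sin 159° = 0.
The known terms sum to (52.66, -103.4) N, so -0.0279 T_2 − 0.9336 T_3 = -52.66 and 0.9996 T_2 + 0.3584 T_3 = 103.4.
Solving simultaneously: T_2 = 84.08 N, T_3 = 53.90 N.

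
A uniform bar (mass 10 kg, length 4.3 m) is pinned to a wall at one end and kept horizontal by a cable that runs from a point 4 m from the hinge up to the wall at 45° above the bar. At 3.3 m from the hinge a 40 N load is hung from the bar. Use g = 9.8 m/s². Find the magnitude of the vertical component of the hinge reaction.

|H_y| ≈ 52.3 N

Take torques about the hinge: T sin 45° · 4 = 10×9.8×2.15 + 40×3.3 = 342.7 N·m.
So T = 342.7 / (0.7071 × 4) = 121.16 N.
ΣF_y = 0: H_y = (10×9.8 + 40) − T sin 45° = 138 − 85.675 = 52.325 N.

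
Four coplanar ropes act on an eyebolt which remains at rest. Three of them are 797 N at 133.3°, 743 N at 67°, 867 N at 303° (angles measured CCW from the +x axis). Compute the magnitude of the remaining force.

Sum the known components: ΣF_x = 215.9 N, ΣF_y = 536.8 N.
For equilibrium the remaining force must supply (−ΣF_x, −ΣF_y) = (-215.9, -536.8) N.
Magnitude = √((-215.9)² + (-536.8)²) = 578.6 N; direction = atan2(-536.8, -215.9) = 248.1°.

F ≈ 579 N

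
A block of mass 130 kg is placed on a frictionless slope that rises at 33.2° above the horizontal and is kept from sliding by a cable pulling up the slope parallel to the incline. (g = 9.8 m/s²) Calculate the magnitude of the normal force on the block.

Take axes along and perpendicular to the incline. Weight components: W sin 33.2° = 697.6 N down-slope, W cos 33.2° = 1066 N into the surface.
Along incline: T cos 0° = W sin 33.2° → T = 697.6 N.
Perpendicular: N = W cos 33.2° − T sin 0° = 1066 N.

N ≈ 1070 N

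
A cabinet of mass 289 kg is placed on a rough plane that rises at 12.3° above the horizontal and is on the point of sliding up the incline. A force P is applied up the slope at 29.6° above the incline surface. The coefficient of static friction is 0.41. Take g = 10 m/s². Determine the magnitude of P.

On the verge of sliding up the incline, friction equals μN and acts down the slope.
Perpendicular: N + P sin 29.6° = W cos 12.3° = 2824 N.
Along incline: P cos 29.6° = W sin 12.3° + μN  with W sin 12.3° = 615.7 N.
Solving the pair for P and N: P = 1654 N, N = 2007 N (and f = μN = 822.7 N).

P ≈ 1650 N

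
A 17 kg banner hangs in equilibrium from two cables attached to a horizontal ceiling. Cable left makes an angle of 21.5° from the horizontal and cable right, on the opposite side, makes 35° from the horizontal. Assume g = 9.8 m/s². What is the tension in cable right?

T_right ≈ 186 N

Weight W = 17 × 9.8 = 166.6 N acts straight down.
Horizontal: T_left cos 21.5° = T_right cos 35°  →  T_left = 0.8804 T_right.
Vertical: T_left sin 21.5° + T_right sin 35° = 166.6.
Substituting the horizontal relation into the vertical equation gives 0.8962 T_right = 166.6, so T_right = 185.9 N.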